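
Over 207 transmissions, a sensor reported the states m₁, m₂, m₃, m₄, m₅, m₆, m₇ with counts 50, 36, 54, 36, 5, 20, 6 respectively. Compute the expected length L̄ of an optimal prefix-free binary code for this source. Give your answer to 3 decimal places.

Probabilities are the counts divided by 207.
Repeatedly combine the two least-probable nodes; the expected code length is the sum of the merged weights.
merge 5/207 + 2/69 → 11/207
merge 11/207 + 20/207 → 31/207
merge 31/207 + 4/23 → 67/207
merge 4/23 + 50/207 → 86/207
merge 6/23 + 67/207 → 121/207
merge 86/207 + 121/207 → 1
L = 11/207 + 31/207 + 67/207 + 86/207 + 121/207 + 1 = 523/207 ≈ 2.527 bits/symbol.

2.527 bits/symbol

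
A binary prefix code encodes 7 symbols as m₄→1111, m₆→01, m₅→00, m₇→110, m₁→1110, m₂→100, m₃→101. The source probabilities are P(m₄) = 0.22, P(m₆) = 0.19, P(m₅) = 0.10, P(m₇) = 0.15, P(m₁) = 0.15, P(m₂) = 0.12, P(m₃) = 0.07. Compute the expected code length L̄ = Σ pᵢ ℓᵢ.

3.08 bits/symbol

L̄ = Σ pᵢ·ℓᵢ = 0.22·4 + 0.19·2 + 0.10·2 + 0.15·3 + 0.15·4 + 0.12·3 + 0.07·3 = 3.08 bits/symbol.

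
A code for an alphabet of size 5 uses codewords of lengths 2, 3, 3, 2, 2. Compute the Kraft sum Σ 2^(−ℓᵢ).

1

With common denominator 2^3 = 8: Σ 2^(−ℓᵢ) = 2/8 + 1/8 + 1/8 + 2/8 + 2/8 = 8/8 = 1.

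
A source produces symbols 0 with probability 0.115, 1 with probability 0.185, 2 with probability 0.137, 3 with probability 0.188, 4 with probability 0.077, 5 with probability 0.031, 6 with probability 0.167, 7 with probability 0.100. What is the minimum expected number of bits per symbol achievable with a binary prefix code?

2.92 bits/symbol

Repeatedly combine the two least-probable nodes; the expected code length is the sum of the merged weights.
merge 31/1000 + 77/1000 → 27/250
merge 1/10 + 27/250 → 26/125
merge 23/200 + 137/1000 → 63/250
merge 167/1000 + 37/200 → 44/125
merge 47/250 + 26/125 → 99/250
merge 63/250 + 44/125 → 151/250
merge 99/250 + 151/250 → 1
L = 27/250 + 26/125 + 63/250 + 44/125 + 99/250 + 151/250 + 1 = 73/25 = 2.92 bits/symbol.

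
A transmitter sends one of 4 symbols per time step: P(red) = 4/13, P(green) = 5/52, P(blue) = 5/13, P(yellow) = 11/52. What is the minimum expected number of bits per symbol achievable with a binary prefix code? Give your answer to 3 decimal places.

Repeatedly combine the two least-probable nodes; the expected code length is the sum of the merged weights.
merge 5/52 + 11/52 → 4/13
merge 4/13 + 4/13 → 8/13
merge 5/13 + 8/13 → 1
L = 4/13 + 8/13 + 1 = 25/13 ≈ 1.923 bits/symbol.

1.923 bits/symbol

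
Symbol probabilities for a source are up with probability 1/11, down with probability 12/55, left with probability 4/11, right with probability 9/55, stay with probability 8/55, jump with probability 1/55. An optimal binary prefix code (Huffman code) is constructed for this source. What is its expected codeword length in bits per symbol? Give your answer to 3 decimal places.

2.364 bits/symbol

Repeatedly combine the two least-probable nodes; the expected code length is the sum of the merged weights.
merge 1/55 + 1/11 → 6/55
merge 6/55 + 8/55 → 14/55
merge 9/55 + 12/55 → 21/55
merge 14/55 + 4/11 → 34/55
merge 21/55 + 34/55 → 1
L = 6/55 + 14/55 + 21/55 + 34/55 + 1 = 26/11 ≈ 2.364 bits/symbol.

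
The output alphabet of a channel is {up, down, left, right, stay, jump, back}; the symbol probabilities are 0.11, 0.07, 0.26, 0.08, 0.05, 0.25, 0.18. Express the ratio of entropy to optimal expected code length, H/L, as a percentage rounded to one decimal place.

98.7%

Entropy H = −Σ p log₂ p ≈ 2.5770 bits.
Huffman merges: 1/20+7/100→3/25; 2/25+11/100→19/100; 3/25+9/50→3/10; 19/100+1/4→11/25; 13/50+3/10→14/25; 11/25+14/25→1. L = 261/100 ≈ 2.6100.
Efficiency = H/L = 2.5770/2.6100 = 98.7%.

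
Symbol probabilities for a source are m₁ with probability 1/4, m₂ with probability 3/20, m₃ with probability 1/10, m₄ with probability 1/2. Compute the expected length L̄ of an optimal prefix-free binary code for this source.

1.75 bits/symbol

Repeatedly combine the two least-probable nodes; the expected code length is the sum of the merged weights.
merge 1/10 + 3/20 → 1/4
merge 1/4 + 1/4 → 1/2
merge 1/2 + 1/2 → 1
L = 1/4 + 1/2 + 1 = 7/4 = 1.75 bits/symbol.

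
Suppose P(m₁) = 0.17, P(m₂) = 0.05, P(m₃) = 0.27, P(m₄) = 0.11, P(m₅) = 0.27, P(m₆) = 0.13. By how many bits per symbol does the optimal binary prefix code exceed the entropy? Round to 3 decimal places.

Entropy H = −Σ p log₂ p ≈ 2.4037 bits.
Huffman merges: 1/20+11/100→4/25; 13/100+4/25→29/100; 17/100+27/100→11/25; 27/100+29/100→14/25; 11/25+14/25→1. L = 49/20 ≈ 2.4500.
L − H = 2.4500 − 2.4037 = 0.046 bits.

0.046 bits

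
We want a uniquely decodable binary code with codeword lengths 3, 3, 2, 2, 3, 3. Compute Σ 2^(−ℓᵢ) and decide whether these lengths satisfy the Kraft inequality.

With common denominator 2^3 = 8: Σ 2^(−ℓᵢ) = 1/8 + 1/8 + 2/8 + 2/8 + 1/8 + 1/8 = 8/8 = 1.
Kraft's inequality requires Σ ≤ 1; here Σ = 1 ≤ 1, so such a prefix code exists.

1; yes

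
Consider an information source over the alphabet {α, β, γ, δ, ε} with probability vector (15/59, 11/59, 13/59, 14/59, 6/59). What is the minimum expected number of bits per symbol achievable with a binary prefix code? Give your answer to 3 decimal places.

Repeatedly combine the two least-probable nodes; the expected code length is the sum of the merged weights.
merge 6/59 + 11/59 → 17/59
merge 13/59 + 14/59 → 27/59
merge 15/59 + 17/59 → 32/59
merge 27/59 + 32/59 → 1
L = 17/59 + 27/59 + 32/59 + 1 = 135/59 ≈ 2.288 bits/symbol.

2.288 bits/symbol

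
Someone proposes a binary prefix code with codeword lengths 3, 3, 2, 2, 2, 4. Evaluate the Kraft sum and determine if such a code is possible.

With common denominator 2^4 = 16: Σ 2^(−ℓᵢ) = 2/16 + 2/16 + 4/16 + 4/16 + 4/16 + 1/16 = 17/16 = 1.0625.
Kraft's inequality requires Σ ≤ 1; here Σ = 1.0625 > 1, so no such prefix code exists.

1.0625; no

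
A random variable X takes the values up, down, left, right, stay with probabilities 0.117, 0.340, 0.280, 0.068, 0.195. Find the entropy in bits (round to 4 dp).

H = −Σ pᵢ log₂ pᵢ.
−0.117·log₂(0.117) = 0.3622
−0.340·log₂(0.340) = 0.5292
−0.280·log₂(0.280) = 0.5142
−0.068·log₂(0.068) = 0.2637
−0.195·log₂(0.195) = 0.4599
Sum ≈ 2.1292 → 2.1292 bits.

2.1292 bits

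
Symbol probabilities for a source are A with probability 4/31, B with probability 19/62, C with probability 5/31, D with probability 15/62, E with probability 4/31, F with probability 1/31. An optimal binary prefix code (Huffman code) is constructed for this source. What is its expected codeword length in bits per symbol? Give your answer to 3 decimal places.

Repeatedly combine the two least-probable nodes; the expected code length is the sum of the merged weights.
merge 1/31 + 4/31 → 5/31
merge 4/31 + 5/31 → 9/31
merge 5/31 + 15/62 → 25/62
merge 9/31 + 19/62 → 37/62
merge 25/62 + 37/62 → 1
L = 5/31 + 9/31 + 25/62 + 37/62 + 1 = 76/31 ≈ 2.452 bits/symbol.

2.452 bits/symbol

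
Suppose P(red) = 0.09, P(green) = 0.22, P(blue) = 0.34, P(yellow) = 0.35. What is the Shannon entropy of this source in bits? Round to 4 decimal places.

1.8525 bits

H = −Σ pᵢ log₂ pᵢ.
−0.09·log₂(0.09) = 0.3127
−0.22·log₂(0.22) = 0.4806
−0.34·log₂(0.34) = 0.5292
−0.35·log₂(0.35) = 0.5301
Sum ≈ 1.8525 → 1.8525 bits.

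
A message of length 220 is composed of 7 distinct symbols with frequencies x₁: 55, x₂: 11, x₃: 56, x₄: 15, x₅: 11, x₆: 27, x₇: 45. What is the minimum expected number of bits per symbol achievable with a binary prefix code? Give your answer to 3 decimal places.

Probabilities are the counts divided by 220.
Repeatedly combine the two least-probable nodes; the expected code length is the sum of the merged weights.
merge 1/20 + 1/20 → 1/10
merge 3/44 + 1/10 → 37/220
merge 27/220 + 37/220 → 16/55
merge 9/44 + 1/4 → 5/11
merge 14/55 + 16/55 → 6/11
merge 5/11 + 6/11 → 1
L = 1/10 + 37/220 + 16/55 + 5/11 + 6/11 + 1 = 563/220 ≈ 2.559 bits/symbol.

2.559 bits/symbol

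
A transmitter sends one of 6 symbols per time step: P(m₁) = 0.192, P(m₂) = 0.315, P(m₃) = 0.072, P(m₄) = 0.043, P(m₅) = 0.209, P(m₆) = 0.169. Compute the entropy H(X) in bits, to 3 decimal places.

2.356 bits

H = −Σ pᵢ log₂ pᵢ.
−0.192·log₂(0.192) = 0.4571
−0.315·log₂(0.315) = 0.5250
−0.072·log₂(0.072) = 0.2733
−0.043·log₂(0.043) = 0.1952
−0.209·log₂(0.209) = 0.4720
−0.169·log₂(0.169) = 0.4335
Sum ≈ 2.3561 → 2.356 bits.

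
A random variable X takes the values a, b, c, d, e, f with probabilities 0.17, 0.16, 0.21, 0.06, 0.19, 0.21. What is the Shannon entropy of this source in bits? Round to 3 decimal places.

H = −Σ pᵢ log₂ pᵢ.
−0.17·log₂(0.17) = 0.4346
−0.16·log₂(0.16) = 0.4230
−0.21·log₂(0.21) = 0.4728
−0.06·log₂(0.06) = 0.2435
−0.19·log₂(0.19) = 0.4552
−0.21·log₂(0.21) = 0.4728
Sum ≈ 2.5020 → 2.502 bits.

2.502 bits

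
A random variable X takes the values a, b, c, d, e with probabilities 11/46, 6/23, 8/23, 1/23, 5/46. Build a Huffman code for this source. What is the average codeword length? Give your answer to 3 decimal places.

Repeatedly combine the two least-probable nodes; the expected code length is the sum of the merged weights.
merge 1/23 + 5/46 → 7/46
merge 7/46 + 11/46 → 9/23
merge 6/23 + 8/23 → 14/23
merge 9/23 + 14/23 → 1
L = 7/46 + 9/23 + 14/23 + 1 = 99/46 ≈ 2.152 bits/symbol.

2.152 bits/symbol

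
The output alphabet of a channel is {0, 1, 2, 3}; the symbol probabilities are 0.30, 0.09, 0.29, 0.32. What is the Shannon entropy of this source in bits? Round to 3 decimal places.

H = −Σ pᵢ log₂ pᵢ.
−0.30·log₂(0.30) = 0.5211
−0.09·log₂(0.09) = 0.3127
−0.29·log₂(0.29) = 0.5179
−0.32·log₂(0.32) = 0.5260
Sum ≈ 1.8777 → 1.878 bits.

1.878 bits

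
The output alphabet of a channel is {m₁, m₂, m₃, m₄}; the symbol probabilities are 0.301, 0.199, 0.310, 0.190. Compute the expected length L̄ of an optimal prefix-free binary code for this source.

Repeatedly combine the two least-probable nodes; the expected code length is the sum of the merged weights.
merge 19/100 + 199/1000 → 389/1000
merge 301/1000 + 31/100 → 611/1000
merge 389/1000 + 611/1000 → 1
L = 389/1000 + 611/1000 + 1 = 2 bits/symbol.

2 bits/symbol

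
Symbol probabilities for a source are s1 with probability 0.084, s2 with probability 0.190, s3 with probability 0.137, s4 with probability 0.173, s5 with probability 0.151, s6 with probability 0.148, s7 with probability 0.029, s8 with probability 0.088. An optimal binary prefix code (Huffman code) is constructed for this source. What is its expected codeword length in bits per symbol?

Repeatedly combine the two least-probable nodes; the expected code length is the sum of the merged weights.
merge 29/1000 + 21/250 → 113/1000
merge 11/125 + 113/1000 → 201/1000
merge 137/1000 + 37/250 → 57/200
merge 151/1000 + 173/1000 → 81/250
merge 19/100 + 201/1000 → 391/1000
merge 57/200 + 81/250 → 609/1000
merge 391/1000 + 609/1000 → 1
L = 113/1000 + 201/1000 + 57/200 + 81/250 + 391/1000 + 609/1000 + 1 = 2923/1000 = 2.923 bits/symbol.

2.923 bits/symbol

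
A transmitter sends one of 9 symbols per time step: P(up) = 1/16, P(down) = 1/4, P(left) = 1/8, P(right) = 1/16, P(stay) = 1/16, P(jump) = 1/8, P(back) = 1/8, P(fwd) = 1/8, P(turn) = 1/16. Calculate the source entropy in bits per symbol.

Each probability is a power of 1/2, so log₂(1/p) is an integer.
H = Σ p·log₂(1/p) = 1/16·4 + 1/4·2 + 1/8·3 + 1/16·4 + 1/16·4 + 1/8·3 + 1/8·3 + 1/8·3 + 1/16·4 = 3 bits.

3 bits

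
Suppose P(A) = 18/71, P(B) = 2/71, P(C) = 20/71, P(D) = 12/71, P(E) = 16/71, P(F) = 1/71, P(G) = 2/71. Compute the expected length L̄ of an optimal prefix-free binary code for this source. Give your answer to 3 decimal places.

Repeatedly combine the two least-probable nodes; the expected code length is the sum of the merged weights.
merge 1/71 + 2/71 → 3/71
merge 2/71 + 3/71 → 5/71
merge 5/71 + 12/71 → 17/71
merge 16/71 + 17/71 → 33/71
merge 18/71 + 20/71 → 38/71
merge 33/71 + 38/71 → 1
L = 3/71 + 5/71 + 17/71 + 33/71 + 38/71 + 1 = 167/71 ≈ 2.352 bits/symbol.

2.352 bits/symbol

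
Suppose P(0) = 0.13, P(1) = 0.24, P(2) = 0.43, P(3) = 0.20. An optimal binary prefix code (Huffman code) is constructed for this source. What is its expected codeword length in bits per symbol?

1.9 bits/symbol

Repeatedly combine the two least-probable nodes; the expected code length is the sum of the merged weights.
merge 13/100 + 1/5 → 33/100
merge 6/25 + 33/100 → 57/100
merge 43/100 + 57/100 → 1
L = 33/100 + 57/100 + 1 = 19/10 = 1.9 bits/symbol.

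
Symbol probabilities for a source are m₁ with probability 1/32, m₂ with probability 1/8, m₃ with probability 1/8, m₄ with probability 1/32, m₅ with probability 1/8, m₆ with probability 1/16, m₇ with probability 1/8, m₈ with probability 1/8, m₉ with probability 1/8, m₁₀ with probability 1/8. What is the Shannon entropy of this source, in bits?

Each probability is a power of 1/2, so log₂(1/p) is an integer.
H = Σ p·log₂(1/p) = 1/32·5 + 1/8·3 + 1/8·3 + 1/32·5 + 1/8·3 + 1/16·4 + 1/8·3 + 1/8·3 + 1/8·3 + 1/8·3 = 3.1875 bits.

3.1875 bits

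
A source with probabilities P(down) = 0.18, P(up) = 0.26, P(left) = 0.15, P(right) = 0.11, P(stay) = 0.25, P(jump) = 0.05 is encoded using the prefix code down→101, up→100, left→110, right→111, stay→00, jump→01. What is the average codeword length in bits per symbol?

2.7 bits/symbol

L̄ = Σ pᵢ·ℓᵢ = 0.18·3 + 0.26·3 + 0.15·3 + 0.11·3 + 0.25·2 + 0.05·2 = 2.7 bits/symbol.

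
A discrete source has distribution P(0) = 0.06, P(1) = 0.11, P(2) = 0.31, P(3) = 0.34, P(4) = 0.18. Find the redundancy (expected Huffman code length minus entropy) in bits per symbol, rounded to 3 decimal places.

Entropy H = −Σ p log₂ p ≈ 2.0921 bits.
Huffman merges: 3/50+11/100→17/100; 17/100+9/50→7/20; 31/100+17/50→13/20; 7/20+13/20→1. L = 217/100 ≈ 2.1700.
L − H = 2.1700 − 2.0921 = 0.078 bits.

0.078 bits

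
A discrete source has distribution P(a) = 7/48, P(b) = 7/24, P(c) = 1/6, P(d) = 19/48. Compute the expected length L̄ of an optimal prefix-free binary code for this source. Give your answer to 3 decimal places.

1.917 bits/symbol

Repeatedly combine the two least-probable nodes; the expected code length is the sum of the merged weights.
merge 7/48 + 1/6 → 5/16
merge 7/24 + 5/16 → 29/48
merge 19/48 + 29/48 → 1
L = 5/16 + 29/48 + 1 = 23/12 ≈ 1.917 bits/symbol.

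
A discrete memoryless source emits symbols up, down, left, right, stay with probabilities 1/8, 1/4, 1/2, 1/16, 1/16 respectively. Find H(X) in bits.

1.875 bits

Each probability is a power of 1/2, so log₂(1/p) is an integer.
H = Σ p·log₂(1/p) = 1/8·3 + 1/4·2 + 1/2·1 + 1/16·4 + 1/16·4 = 1.875 bits.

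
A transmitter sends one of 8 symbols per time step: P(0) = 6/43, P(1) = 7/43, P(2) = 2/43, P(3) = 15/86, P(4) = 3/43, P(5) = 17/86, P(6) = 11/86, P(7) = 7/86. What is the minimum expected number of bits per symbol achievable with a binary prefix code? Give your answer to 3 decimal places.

2.919 bits/symbol

Repeatedly combine the two least-probable nodes; the expected code length is the sum of the merged weights.
merge 2/43 + 3/43 → 5/43
merge 7/86 + 5/43 → 17/86
merge 11/86 + 6/43 → 23/86
merge 7/43 + 15/86 → 29/86
merge 17/86 + 17/86 → 17/43
merge 23/86 + 29/86 → 26/43
merge 17/43 + 26/43 → 1
L = 5/43 + 17/86 + 23/86 + 29/86 + 17/43 + 26/43 + 1 = 251/86 ≈ 2.919 bits/symbol.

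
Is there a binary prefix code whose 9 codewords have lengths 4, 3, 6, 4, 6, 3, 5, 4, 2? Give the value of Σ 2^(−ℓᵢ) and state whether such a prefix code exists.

With common denominator 2^6 = 64: Σ 2^(−ℓᵢ) = 4/64 + 8/64 + 1/64 + 4/64 + 1/64 + 8/64 + 2/64 + 4/64 + 16/64 = 48/64 = 0.75.
Kraft's inequality requires Σ ≤ 1; here Σ = 0.75 ≤ 1, so such a prefix code exists.

0.75; yes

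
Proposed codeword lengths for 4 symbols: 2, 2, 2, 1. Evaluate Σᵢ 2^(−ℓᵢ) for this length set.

1.25

With common denominator 2^2 = 4: Σ 2^(−ℓᵢ) = 1/4 + 1/4 + 1/4 + 2/4 = 5/4 = 1.25.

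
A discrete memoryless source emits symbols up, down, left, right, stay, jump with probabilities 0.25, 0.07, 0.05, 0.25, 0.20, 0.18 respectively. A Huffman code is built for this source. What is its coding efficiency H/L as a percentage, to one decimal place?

98.9%

Entropy H = −Σ p log₂ p ≈ 2.3943 bits.
Huffman merges: 1/20+7/100→3/25; 3/25+9/50→3/10; 1/5+1/4→9/20; 1/4+3/10→11/20; 9/20+11/20→1. L = 121/50 ≈ 2.4200.
Efficiency = H/L = 2.3943/2.4200 = 98.9%.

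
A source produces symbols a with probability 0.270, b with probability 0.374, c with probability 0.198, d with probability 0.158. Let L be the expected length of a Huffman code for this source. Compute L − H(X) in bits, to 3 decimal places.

0.058 bits

Entropy H = −Σ p log₂ p ≈ 1.9239 bits.
Huffman merges: 79/500+99/500→89/250; 27/100+89/250→313/500; 187/500+313/500→1. L = 991/500 ≈ 1.9820.
L − H = 1.9820 − 1.9239 = 0.058 bits.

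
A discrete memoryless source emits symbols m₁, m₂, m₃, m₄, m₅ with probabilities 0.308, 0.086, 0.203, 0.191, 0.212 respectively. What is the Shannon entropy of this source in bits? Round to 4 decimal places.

H = −Σ pᵢ log₂ pᵢ.
−0.308·log₂(0.308) = 0.5233
−0.086·log₂(0.086) = 0.3044
−0.203·log₂(0.203) = 0.4670
−0.191·log₂(0.191) = 0.4562
−0.212·log₂(0.212) = 0.4744
Sum ≈ 2.2253 → 2.2253 bits.

2.2253 bits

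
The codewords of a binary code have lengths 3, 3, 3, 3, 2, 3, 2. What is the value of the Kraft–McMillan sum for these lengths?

With common denominator 2^3 = 8: Σ 2^(−ℓᵢ) = 1/8 + 1/8 + 1/8 + 1/8 + 2/8 + 1/8 + 2/8 = 9/8 = 1.125.

1.125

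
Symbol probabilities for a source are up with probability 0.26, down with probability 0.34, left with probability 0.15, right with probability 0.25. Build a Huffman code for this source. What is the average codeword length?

Repeatedly combine the two least-probable nodes; the expected code length is the sum of the merged weights.
merge 3/20 + 1/4 → 2/5
merge 13/50 + 17/50 → 3/5
merge 2/5 + 3/5 → 1
L = 2/5 + 3/5 + 1 = 2 bits/symbol.

2 bits/symbol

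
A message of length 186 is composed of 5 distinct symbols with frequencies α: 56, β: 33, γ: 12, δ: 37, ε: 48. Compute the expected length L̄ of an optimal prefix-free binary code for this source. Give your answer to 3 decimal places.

2.242 bits/symbol

Probabilities are the counts divided by 186.
Repeatedly combine the two least-probable nodes; the expected code length is the sum of the merged weights.
merge 2/31 + 11/62 → 15/62
merge 37/186 + 15/62 → 41/93
merge 8/31 + 28/93 → 52/93
merge 41/93 + 52/93 → 1
L = 15/62 + 41/93 + 52/93 + 1 = 139/62 ≈ 2.242 bits/symbol.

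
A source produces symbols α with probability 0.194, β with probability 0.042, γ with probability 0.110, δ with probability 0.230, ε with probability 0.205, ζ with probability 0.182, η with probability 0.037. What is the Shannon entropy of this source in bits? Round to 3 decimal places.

H = −Σ pᵢ log₂ pᵢ.
−0.194·log₂(0.194) = 0.4590
−0.042·log₂(0.042) = 0.1921
−0.110·log₂(0.110) = 0.3503
−0.230·log₂(0.230) = 0.4877
−0.205·log₂(0.205) = 0.4687
−0.182·log₂(0.182) = 0.4474
−0.037·log₂(0.037) = 0.1760
Sum ≈ 2.5810 → 2.581 bits.

2.581 bits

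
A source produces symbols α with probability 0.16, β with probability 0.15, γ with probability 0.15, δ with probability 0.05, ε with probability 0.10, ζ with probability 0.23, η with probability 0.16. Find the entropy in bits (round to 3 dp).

H = −Σ pᵢ log₂ pᵢ.
−0.16·log₂(0.16) = 0.4230
−0.15·log₂(0.15) = 0.4105
−0.15·log₂(0.15) = 0.4105
−0.05·log₂(0.05) = 0.2161
−0.10·log₂(0.10) = 0.3322
−0.23·log₂(0.23) = 0.4877
−0.16·log₂(0.16) = 0.4230
Sum ≈ 2.7031 → 2.703 bits.

2.703 bits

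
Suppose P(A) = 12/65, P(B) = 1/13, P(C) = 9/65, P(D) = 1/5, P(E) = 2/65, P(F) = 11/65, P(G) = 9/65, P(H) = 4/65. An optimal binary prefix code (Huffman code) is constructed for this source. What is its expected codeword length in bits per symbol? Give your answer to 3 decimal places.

2.877 bits/symbol

Repeatedly combine the two least-probable nodes; the expected code length is the sum of the merged weights.
merge 2/65 + 4/65 → 6/65
merge 1/13 + 6/65 → 11/65
merge 9/65 + 9/65 → 18/65
merge 11/65 + 11/65 → 22/65
merge 12/65 + 1/5 → 5/13
merge 18/65 + 22/65 → 8/13
merge 5/13 + 8/13 → 1
L = 6/65 + 11/65 + 18/65 + 22/65 + 5/13 + 8/13 + 1 = 187/65 ≈ 2.877 bits/symbol.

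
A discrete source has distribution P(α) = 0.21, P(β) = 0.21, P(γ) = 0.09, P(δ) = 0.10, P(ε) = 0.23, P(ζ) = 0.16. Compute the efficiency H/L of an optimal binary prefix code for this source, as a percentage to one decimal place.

98.5%

Entropy H = −Σ p log₂ p ≈ 2.5012 bits.
Huffman merges: 9/100+1/10→19/100; 4/25+19/100→7/20; 21/100+21/100→21/50; 23/100+7/20→29/50; 21/50+29/50→1. L = 127/50 ≈ 2.5400.
Efficiency = H/L = 2.5012/2.5400 = 98.5%.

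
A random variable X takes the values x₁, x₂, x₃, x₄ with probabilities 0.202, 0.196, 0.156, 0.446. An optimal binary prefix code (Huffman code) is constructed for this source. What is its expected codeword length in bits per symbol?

1.906 bits/symbol

Repeatedly combine the two least-probable nodes; the expected code length is the sum of the merged weights.
merge 39/250 + 49/250 → 44/125
merge 101/500 + 44/125 → 277/500
merge 223/500 + 277/500 → 1
L = 44/125 + 277/500 + 1 = 953/500 = 1.906 bits/symbol.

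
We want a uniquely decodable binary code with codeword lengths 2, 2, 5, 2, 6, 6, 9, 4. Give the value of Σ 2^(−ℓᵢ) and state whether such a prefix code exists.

With common denominator 2^9 = 512: Σ 2^(−ℓᵢ) = 128/512 + 128/512 + 16/512 + 128/512 + 8/512 + 8/512 + 1/512 + 32/512 = 449/512 = 0.876953125.
Kraft's inequality requires Σ ≤ 1; here Σ = 0.876953125 ≤ 1, so such a prefix code exists.

0.876953125; yes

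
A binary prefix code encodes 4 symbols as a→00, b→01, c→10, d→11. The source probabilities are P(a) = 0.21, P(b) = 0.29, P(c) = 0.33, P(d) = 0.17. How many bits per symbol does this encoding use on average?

L̄ = Σ pᵢ·ℓᵢ = 0.21·2 + 0.29·2 + 0.33·2 + 0.17·2 = 2 bits/symbol.

2 bits/symbol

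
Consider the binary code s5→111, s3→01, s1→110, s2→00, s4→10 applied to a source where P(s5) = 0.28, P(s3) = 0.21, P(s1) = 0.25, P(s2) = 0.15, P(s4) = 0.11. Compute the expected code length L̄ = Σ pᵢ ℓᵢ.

L̄ = Σ pᵢ·ℓᵢ = 0.28·3 + 0.21·2 + 0.25·3 + 0.15·2 + 0.11·2 = 2.53 bits/symbol.

2.53 bits/symbol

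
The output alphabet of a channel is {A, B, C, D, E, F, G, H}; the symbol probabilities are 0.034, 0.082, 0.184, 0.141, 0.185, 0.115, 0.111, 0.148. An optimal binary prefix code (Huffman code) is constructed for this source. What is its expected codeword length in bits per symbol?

Repeatedly combine the two least-probable nodes; the expected code length is the sum of the merged weights.
merge 17/500 + 41/500 → 29/250
merge 111/1000 + 23/200 → 113/500
merge 29/250 + 141/1000 → 257/1000
merge 37/250 + 23/125 → 83/250
merge 37/200 + 113/500 → 411/1000
merge 257/1000 + 83/250 → 589/1000
merge 411/1000 + 589/1000 → 1
L = 29/250 + 113/500 + 257/1000 + 83/250 + 411/1000 + 589/1000 + 1 = 2931/1000 = 2.931 bits/symbol.

2.931 bits/symbol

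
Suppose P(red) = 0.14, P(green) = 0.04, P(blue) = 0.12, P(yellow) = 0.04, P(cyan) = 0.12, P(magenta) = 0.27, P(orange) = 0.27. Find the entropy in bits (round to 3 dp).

H = −Σ pᵢ log₂ pᵢ.
−0.14·log₂(0.14) = 0.3971
−0.04·log₂(0.04) = 0.1858
−0.12·log₂(0.12) = 0.3671
−0.04·log₂(0.04) = 0.1858
−0.12·log₂(0.12) = 0.3671
−0.27·log₂(0.27) = 0.5100
−0.27·log₂(0.27) = 0.5100
Sum ≈ 2.5228 → 2.523 bits.

2.523 bits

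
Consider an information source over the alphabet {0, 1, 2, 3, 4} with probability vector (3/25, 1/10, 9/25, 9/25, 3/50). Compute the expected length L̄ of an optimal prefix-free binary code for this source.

2.08 bits/symbol

Repeatedly combine the two least-probable nodes; the expected code length is the sum of the merged weights.
merge 3/50 + 1/10 → 4/25
merge 3/25 + 4/25 → 7/25
merge 7/25 + 9/25 → 16/25
merge 9/25 + 16/25 → 1
L = 4/25 + 7/25 + 16/25 + 1 = 52/25 = 2.08 bits/symbol.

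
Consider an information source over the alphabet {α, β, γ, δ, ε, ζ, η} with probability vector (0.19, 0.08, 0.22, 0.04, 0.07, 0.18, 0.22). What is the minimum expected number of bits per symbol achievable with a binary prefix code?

2.67 bits/symbol

Repeatedly combine the two least-probable nodes; the expected code length is the sum of the merged weights.
merge 1/25 + 7/100 → 11/100
merge 2/25 + 11/100 → 19/100
merge 9/50 + 19/100 → 37/100
merge 19/100 + 11/50 → 41/100
merge 11/50 + 37/100 → 59/100
merge 41/100 + 59/100 → 1
L = 11/100 + 19/100 + 37/100 + 41/100 + 59/100 + 1 = 267/100 = 2.67 bits/symbol.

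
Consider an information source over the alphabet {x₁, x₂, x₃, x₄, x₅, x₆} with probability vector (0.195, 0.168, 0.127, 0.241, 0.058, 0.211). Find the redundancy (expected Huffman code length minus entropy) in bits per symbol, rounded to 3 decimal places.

0.061 bits

Entropy H = −Σ p log₂ p ≈ 2.4770 bits.
Huffman merges: 29/500+127/1000→37/200; 21/125+37/200→353/1000; 39/200+211/1000→203/500; 241/1000+353/1000→297/500; 203/500+297/500→1. L = 1269/500 ≈ 2.5380.
L − H = 2.5380 − 2.4770 = 0.061 bits.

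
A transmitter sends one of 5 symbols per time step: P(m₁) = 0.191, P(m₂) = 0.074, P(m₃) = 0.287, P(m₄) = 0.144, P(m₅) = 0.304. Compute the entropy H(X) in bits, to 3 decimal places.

H = −Σ pᵢ log₂ pᵢ.
−0.191·log₂(0.191) = 0.4562
−0.074·log₂(0.074) = 0.2780
−0.287·log₂(0.287) = 0.5169
−0.144·log₂(0.144) = 0.4026
−0.304·log₂(0.304) = 0.5222
Sum ≈ 2.1758 → 2.176 bits.

2.176 bits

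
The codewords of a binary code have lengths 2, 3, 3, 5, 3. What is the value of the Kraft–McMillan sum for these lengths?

With common denominator 2^5 = 32: Σ 2^(−ℓᵢ) = 8/32 + 4/32 + 4/32 + 1/32 + 4/32 = 21/32 = 0.65625.

0.65625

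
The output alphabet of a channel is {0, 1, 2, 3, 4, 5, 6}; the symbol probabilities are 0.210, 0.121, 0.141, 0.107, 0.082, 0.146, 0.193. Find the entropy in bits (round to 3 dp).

H = −Σ pᵢ log₂ pᵢ.
−0.210·log₂(0.210) = 0.4728
−0.121·log₂(0.121) = 0.3687
−0.141·log₂(0.141) = 0.3985
−0.107·log₂(0.107) = 0.3450
−0.082·log₂(0.082) = 0.2959
−0.146·log₂(0.146) = 0.4053
−0.193·log₂(0.193) = 0.4581
Sum ≈ 2.7442 → 2.744 bits.

2.744 bits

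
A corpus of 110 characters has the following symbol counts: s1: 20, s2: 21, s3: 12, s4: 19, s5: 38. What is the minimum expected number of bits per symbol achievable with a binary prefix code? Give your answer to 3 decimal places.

Probabilities are the counts divided by 110.
Repeatedly combine the two least-probable nodes; the expected code length is the sum of the merged weights.
merge 6/55 + 19/110 → 31/110
merge 2/11 + 21/110 → 41/110
merge 31/110 + 19/55 → 69/110
merge 41/110 + 69/110 → 1
L = 31/110 + 41/110 + 69/110 + 1 = 251/110 ≈ 2.282 bits/symbol.

2.282 bits/symbol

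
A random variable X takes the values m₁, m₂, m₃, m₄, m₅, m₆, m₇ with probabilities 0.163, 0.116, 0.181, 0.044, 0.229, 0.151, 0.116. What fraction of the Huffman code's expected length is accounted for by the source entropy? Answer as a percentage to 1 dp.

Entropy H = −Σ p log₂ p ≈ 2.6910 bits.
Huffman merges: 11/250+29/250→4/25; 29/250+151/1000→267/1000; 4/25+163/1000→323/1000; 181/1000+229/1000→41/100; 267/1000+323/1000→59/100; 41/100+59/100→1. L = 11/4 ≈ 2.7500.
Efficiency = H/L = 2.6910/2.7500 = 97.9%.

97.9%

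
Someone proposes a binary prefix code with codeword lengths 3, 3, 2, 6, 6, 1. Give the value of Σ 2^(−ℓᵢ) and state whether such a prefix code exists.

With common denominator 2^6 = 64: Σ 2^(−ℓᵢ) = 8/64 + 8/64 + 16/64 + 1/64 + 1/64 + 32/64 = 66/64 = 1.03125.
Kraft's inequality requires Σ ≤ 1; here Σ = 1.03125 > 1, so no such prefix code exists.

1.03125; no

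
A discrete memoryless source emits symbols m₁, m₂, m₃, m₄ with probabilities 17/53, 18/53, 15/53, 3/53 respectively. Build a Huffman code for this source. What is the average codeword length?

2 bits/symbol

Repeatedly combine the two least-probable nodes; the expected code length is the sum of the merged weights.
merge 3/53 + 15/53 → 18/53
merge 17/53 + 18/53 → 35/53
merge 18/53 + 35/53 → 1
L = 18/53 + 35/53 + 1 = 2 bits/symbol.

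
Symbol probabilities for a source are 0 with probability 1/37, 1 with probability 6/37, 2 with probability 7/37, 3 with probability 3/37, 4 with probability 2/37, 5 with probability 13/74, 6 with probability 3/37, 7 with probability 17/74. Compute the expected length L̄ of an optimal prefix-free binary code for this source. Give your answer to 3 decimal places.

Repeatedly combine the two least-probable nodes; the expected code length is the sum of the merged weights.
merge 1/37 + 2/37 → 3/37
merge 3/37 + 3/37 → 6/37
merge 3/37 + 6/37 → 9/37
merge 6/37 + 13/74 → 25/74
merge 7/37 + 17/74 → 31/74
merge 9/37 + 25/74 → 43/74
merge 31/74 + 43/74 → 1
L = 3/37 + 6/37 + 9/37 + 25/74 + 31/74 + 43/74 + 1 = 209/74 ≈ 2.824 bits/symbol.

2.824 bits/symbol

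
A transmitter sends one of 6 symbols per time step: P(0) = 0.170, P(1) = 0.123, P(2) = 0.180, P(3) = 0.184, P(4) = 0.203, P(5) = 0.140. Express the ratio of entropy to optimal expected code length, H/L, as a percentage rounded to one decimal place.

98.2%

Entropy H = −Σ p log₂ p ≈ 2.5652 bits.
Huffman merges: 123/1000+7/50→263/1000; 17/100+9/50→7/20; 23/125+203/1000→387/1000; 263/1000+7/20→613/1000; 387/1000+613/1000→1. L = 2613/1000 ≈ 2.6130.
Efficiency = H/L = 2.5652/2.6130 = 98.2%.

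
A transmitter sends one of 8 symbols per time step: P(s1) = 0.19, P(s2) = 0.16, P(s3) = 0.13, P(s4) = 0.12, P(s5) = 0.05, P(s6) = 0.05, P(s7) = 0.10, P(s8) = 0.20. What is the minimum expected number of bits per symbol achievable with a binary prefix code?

2.9 bits/symbol

Repeatedly combine the two least-probable nodes; the expected code length is the sum of the merged weights.
merge 1/20 + 1/20 → 1/10
merge 1/10 + 1/10 → 1/5
merge 3/25 + 13/100 → 1/4
merge 4/25 + 19/100 → 7/20
merge 1/5 + 1/5 → 2/5
merge 1/4 + 7/20 → 3/5
merge 2/5 + 3/5 → 1
L = 1/10 + 1/5 + 1/4 + 7/20 + 2/5 + 3/5 + 1 = 29/10 = 2.9 bits/symbol.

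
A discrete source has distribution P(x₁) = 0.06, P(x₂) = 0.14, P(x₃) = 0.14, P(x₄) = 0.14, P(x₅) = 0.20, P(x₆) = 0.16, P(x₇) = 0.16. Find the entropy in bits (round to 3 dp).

2.745 bits

H = −Σ pᵢ log₂ pᵢ.
−0.06·log₂(0.06) = 0.2435
−0.14·log₂(0.14) = 0.3971
−0.14·log₂(0.14) = 0.3971
−0.14·log₂(0.14) = 0.3971
−0.20·log₂(0.20) = 0.4644
−0.16·log₂(0.16) = 0.4230
−0.16·log₂(0.16) = 0.4230
Sum ≈ 2.7453 → 2.745 bits.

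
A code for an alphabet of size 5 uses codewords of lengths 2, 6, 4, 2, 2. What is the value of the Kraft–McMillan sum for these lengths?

With common denominator 2^6 = 64: Σ 2^(−ℓᵢ) = 16/64 + 1/64 + 4/64 + 16/64 + 16/64 = 53/64 = 0.828125.

0.828125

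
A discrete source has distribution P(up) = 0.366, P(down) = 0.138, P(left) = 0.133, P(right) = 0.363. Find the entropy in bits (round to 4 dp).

1.8428 bits

H = −Σ pᵢ log₂ pᵢ.
−0.366·log₂(0.366) = 0.5307
−0.138·log₂(0.138) = 0.3943
−0.133·log₂(0.133) = 0.3871
−0.363·log₂(0.363) = 0.5307
Sum ≈ 1.8428 → 1.8428 bits.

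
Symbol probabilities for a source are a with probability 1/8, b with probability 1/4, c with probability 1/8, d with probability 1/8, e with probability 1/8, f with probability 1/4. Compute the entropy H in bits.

Each probability is a power of 1/2, so log₂(1/p) is an integer.
H = Σ p·log₂(1/p) = 1/8·3 + 1/4·2 + 1/8·3 + 1/8·3 + 1/8·3 + 1/4·2 = 2.5 bits.

2.5 bits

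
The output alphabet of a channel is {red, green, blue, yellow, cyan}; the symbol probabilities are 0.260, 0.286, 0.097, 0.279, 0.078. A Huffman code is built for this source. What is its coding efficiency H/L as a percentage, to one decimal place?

98.8%

Entropy H = −Σ p log₂ p ≈ 2.1492 bits.
Huffman merges: 39/500+97/1000→7/40; 7/40+13/50→87/200; 279/1000+143/500→113/200; 87/200+113/200→1. L = 87/40 ≈ 2.1750.
Efficiency = H/L = 2.1492/2.1750 = 98.8%.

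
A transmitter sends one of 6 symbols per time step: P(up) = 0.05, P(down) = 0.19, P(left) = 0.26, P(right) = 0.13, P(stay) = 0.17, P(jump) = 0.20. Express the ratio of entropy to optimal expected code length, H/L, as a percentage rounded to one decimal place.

Entropy H = −Σ p log₂ p ≈ 2.4582 bits.
Huffman merges: 1/20+13/100→9/50; 17/100+9/50→7/20; 19/100+1/5→39/100; 13/50+7/20→61/100; 39/100+61/100→1. L = 253/100 ≈ 2.5300.
Efficiency = H/L = 2.4582/2.5300 = 97.2%.

97.2%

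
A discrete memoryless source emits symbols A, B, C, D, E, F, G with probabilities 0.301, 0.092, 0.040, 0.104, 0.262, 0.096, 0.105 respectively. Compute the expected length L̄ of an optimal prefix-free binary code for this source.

2.569 bits/symbol

Repeatedly combine the two least-probable nodes; the expected code length is the sum of the merged weights.
merge 1/25 + 23/250 → 33/250
merge 12/125 + 13/125 → 1/5
merge 21/200 + 33/250 → 237/1000
merge 1/5 + 237/1000 → 437/1000
merge 131/500 + 301/1000 → 563/1000
merge 437/1000 + 563/1000 → 1
L = 33/250 + 1/5 + 237/1000 + 437/1000 + 563/1000 + 1 = 2569/1000 = 2.569 bits/symbol.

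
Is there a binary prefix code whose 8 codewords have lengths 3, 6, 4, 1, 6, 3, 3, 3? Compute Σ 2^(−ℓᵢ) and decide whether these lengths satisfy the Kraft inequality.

With common denominator 2^6 = 64: Σ 2^(−ℓᵢ) = 8/64 + 1/64 + 4/64 + 32/64 + 1/64 + 8/64 + 8/64 + 8/64 = 70/64 = 1.09375.
Kraft's inequality requires Σ ≤ 1; here Σ = 1.09375 > 1, so no such prefix code exists.

1.09375; no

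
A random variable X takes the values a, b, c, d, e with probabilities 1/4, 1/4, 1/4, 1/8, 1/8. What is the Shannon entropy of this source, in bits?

2.25 bits

Each probability is a power of 1/2, so log₂(1/p) is an integer.
H = Σ p·log₂(1/p) = 1/4·2 + 1/4·2 + 1/4·2 + 1/8·3 + 1/8·3 = 2.25 bits.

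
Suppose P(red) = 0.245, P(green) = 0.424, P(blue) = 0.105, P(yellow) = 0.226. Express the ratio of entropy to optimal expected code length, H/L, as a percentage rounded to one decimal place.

Entropy H = −Σ p log₂ p ≈ 1.8483 bits.
Huffman merges: 21/200+113/500→331/1000; 49/200+331/1000→72/125; 53/125+72/125→1. L = 1907/1000 ≈ 1.9070.
Efficiency = H/L = 1.8483/1.9070 = 96.9%.

96.9%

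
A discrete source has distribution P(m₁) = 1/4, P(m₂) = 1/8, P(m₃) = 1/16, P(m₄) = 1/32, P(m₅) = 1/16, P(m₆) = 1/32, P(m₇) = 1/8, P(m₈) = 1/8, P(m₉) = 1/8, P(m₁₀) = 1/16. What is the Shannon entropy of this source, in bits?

Each probability is a power of 1/2, so log₂(1/p) is an integer.
H = Σ p·log₂(1/p) = 1/4·2 + 1/8·3 + 1/16·4 + 1/32·5 + 1/16·4 + 1/32·5 + 1/8·3 + 1/8·3 + 1/8·3 + 1/16·4 = 3.0625 bits.

3.0625 bits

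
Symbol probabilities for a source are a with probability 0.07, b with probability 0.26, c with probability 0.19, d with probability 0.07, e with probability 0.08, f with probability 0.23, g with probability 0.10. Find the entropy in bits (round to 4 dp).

H = −Σ pᵢ log₂ pᵢ.
−0.07·log₂(0.07) = 0.2686
−0.26·log₂(0.26) = 0.5053
−0.19·log₂(0.19) = 0.4552
−0.07·log₂(0.07) = 0.2686
−0.08·log₂(0.08) = 0.2915
−0.23·log₂(0.23) = 0.4877
−0.10·log₂(0.10) = 0.3322
Sum ≈ 2.6090 → 2.6090 bits.

2.6090 bits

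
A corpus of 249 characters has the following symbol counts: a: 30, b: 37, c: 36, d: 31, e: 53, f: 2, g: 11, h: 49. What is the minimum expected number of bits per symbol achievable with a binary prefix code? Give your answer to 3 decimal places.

2.815 bits/symbol

Probabilities are the counts divided by 249.
Repeatedly combine the two least-probable nodes; the expected code length is the sum of the merged weights.
merge 2/249 + 11/249 → 13/249
merge 13/249 + 10/83 → 43/249
merge 31/249 + 12/83 → 67/249
merge 37/249 + 43/249 → 80/249
merge 49/249 + 53/249 → 34/83
merge 67/249 + 80/249 → 49/83
merge 34/83 + 49/83 → 1
L = 13/249 + 43/249 + 67/249 + 80/249 + 34/83 + 49/83 + 1 = 701/249 ≈ 2.815 bits/symbol.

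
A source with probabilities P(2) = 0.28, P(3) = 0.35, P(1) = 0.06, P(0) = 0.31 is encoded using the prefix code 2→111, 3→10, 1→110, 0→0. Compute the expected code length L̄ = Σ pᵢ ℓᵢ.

L̄ = Σ pᵢ·ℓᵢ = 0.28·3 + 0.35·2 + 0.06·3 + 0.31·1 = 2.03 bits/symbol.

2.03 bits/symbol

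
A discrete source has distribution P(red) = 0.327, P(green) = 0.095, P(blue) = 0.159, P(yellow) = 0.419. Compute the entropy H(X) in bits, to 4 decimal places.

1.7976 bits

H = −Σ pᵢ log₂ pᵢ.
−0.327·log₂(0.327) = 0.5273
−0.095·log₂(0.095) = 0.3226
−0.159·log₂(0.159) = 0.4218
−0.419·log₂(0.419) = 0.5258
Sum ≈ 1.7976 → 1.7976 bits.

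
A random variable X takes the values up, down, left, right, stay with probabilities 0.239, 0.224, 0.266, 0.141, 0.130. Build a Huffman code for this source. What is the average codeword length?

2.271 bits/symbol

Repeatedly combine the two least-probable nodes; the expected code length is the sum of the merged weights.
merge 13/100 + 141/1000 → 271/1000
merge 28/125 + 239/1000 → 463/1000
merge 133/500 + 271/1000 → 537/1000
merge 463/1000 + 537/1000 → 1
L = 271/1000 + 463/1000 + 537/1000 + 1 = 2271/1000 = 2.271 bits/symbol.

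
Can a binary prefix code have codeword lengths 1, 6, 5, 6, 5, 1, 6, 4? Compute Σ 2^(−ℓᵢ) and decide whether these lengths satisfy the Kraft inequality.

1.171875; no

With common denominator 2^6 = 64: Σ 2^(−ℓᵢ) = 32/64 + 1/64 + 2/64 + 1/64 + 2/64 + 32/64 + 1/64 + 4/64 = 75/64 = 1.171875.
Kraft's inequality requires Σ ≤ 1; here Σ = 1.171875 > 1, so no such prefix code exists.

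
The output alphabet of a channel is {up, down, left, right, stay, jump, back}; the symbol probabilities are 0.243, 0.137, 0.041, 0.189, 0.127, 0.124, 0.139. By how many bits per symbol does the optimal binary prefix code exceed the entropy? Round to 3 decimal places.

Entropy H = −Σ p log₂ p ≈ 2.6793 bits.
Huffman merges: 41/1000+31/250→33/200; 127/1000+137/1000→33/125; 139/1000+33/200→38/125; 189/1000+243/1000→54/125; 33/125+38/125→71/125; 54/125+71/125→1. L = 2733/1000 ≈ 2.7330.
L − H = 2.7330 − 2.6793 = 0.054 bits.

0.054 bits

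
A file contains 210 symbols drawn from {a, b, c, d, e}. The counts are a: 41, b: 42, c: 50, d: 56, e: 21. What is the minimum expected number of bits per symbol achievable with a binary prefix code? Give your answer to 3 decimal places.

Probabilities are the counts divided by 210.
Repeatedly combine the two least-probable nodes; the expected code length is the sum of the merged weights.
merge 1/10 + 41/210 → 31/105
merge 1/5 + 5/21 → 46/105
merge 4/15 + 31/105 → 59/105
merge 46/105 + 59/105 → 1
L = 31/105 + 46/105 + 59/105 + 1 = 241/105 ≈ 2.295 bits/symbol.

2.295 bits/symbol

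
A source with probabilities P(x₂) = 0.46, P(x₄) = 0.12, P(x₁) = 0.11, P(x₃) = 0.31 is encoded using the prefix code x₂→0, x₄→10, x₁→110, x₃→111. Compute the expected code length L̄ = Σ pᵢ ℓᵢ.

1.96 bits/symbol

L̄ = Σ pᵢ·ℓᵢ = 0.46·1 + 0.12·2 + 0.11·3 + 0.31·3 = 1.96 bits/symbol.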